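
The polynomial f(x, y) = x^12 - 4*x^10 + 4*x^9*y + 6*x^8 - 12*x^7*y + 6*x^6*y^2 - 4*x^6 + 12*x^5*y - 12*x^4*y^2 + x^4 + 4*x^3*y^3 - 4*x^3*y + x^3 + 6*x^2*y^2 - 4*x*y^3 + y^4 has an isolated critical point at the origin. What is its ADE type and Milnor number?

Type E_6, Milnor number mu = 6.

The Hessian of f at 0 is [[0, 0], [0, 0]] with rank 0, so corank 2. A Groebner basis of the Jacobian ideal J(f) in C{x,y} is {y^4, x*y^2 - y^3/3, x^2}; counting standard monomials gives mu = 6. Corank 2; j^3 = x^3 is a perfect cube, so E-series; the 4-jet and mu = 6 give E_6.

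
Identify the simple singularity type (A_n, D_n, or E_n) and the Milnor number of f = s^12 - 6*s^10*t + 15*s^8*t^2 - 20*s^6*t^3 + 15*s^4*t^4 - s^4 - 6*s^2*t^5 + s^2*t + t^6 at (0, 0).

The Hessian of f at 0 has rank 0. Corank 2; j^3 = s^2*t has shape L^2 M (L != M), so D-series; mu = 7 gives D_7.

Type D_{7}, Milnor number mu = 7.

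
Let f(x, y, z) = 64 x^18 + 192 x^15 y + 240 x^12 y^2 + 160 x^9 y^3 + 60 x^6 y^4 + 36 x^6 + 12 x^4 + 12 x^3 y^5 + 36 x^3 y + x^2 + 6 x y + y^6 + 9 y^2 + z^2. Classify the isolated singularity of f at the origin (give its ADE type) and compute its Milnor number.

Type A5, Milnor number mu = 5.

The Hessian of f at 0 is [[2, 6, 0], [6, 18, 0], [0, 0, 2]] with rank 2, so corank 1. A Groebner basis of the Jacobian ideal J(f) in C{x,y,z} is {x*y^2 + x/54 + y/18, -x/162 + y^3 - y/54, x^2 + 6*x*y + 9*y^2, z}; counting standard monomials gives mu = 5. Corank 1: A-series; mu = 5 gives A_5.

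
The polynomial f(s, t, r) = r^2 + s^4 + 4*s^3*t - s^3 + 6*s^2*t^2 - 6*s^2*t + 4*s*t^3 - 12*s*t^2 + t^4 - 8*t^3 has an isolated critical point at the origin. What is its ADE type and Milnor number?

Type E_6, Milnor number mu = 6.

The Hessian of f at 0 is [[0, 0, 0], [0, 0, 0], [0, 0, 2]] with rank 1, so corank 2. A Groebner basis of the Jacobian ideal J(f) in C{s,t,r} is {t^4, s*t^2 + 5*t^3/3, s^2 + 4*s*t + 4*t^2, r}; counting standard monomials gives mu = 6. Corank 2; j^3 = -(s + 2*t)^3 is a perfect cube, so E-series; the 4-jet and mu = 6 give E_6.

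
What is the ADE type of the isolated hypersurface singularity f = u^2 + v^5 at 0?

A4

The Hessian of f at 0 is [[2, 0], [0, 0]] with rank 1, so corank 1. A Groebner basis of the Jacobian ideal J(f) in C{u,v} is {v^4, u}; counting standard monomials gives mu = 4. Corank 1: A-series; mu = 4 gives A_4.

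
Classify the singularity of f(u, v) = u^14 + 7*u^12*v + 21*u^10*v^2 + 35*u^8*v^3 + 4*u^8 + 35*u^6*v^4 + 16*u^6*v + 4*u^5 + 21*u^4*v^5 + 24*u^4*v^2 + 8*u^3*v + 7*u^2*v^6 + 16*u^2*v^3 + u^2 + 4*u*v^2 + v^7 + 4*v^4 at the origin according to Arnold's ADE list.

The Hessian of f at 0 is [[2, 0], [0, 0]] with rank 1, so corank 1. A Groebner basis of the Jacobian ideal J(f) in C{u,v} is {u^3, u^2*v + u/4 + v^2/2, u^2/2 + u*v^2, u*v/2 + v^3}; counting standard monomials gives mu = 6. Corank 1: A-series; mu = 6 gives A_6.

A6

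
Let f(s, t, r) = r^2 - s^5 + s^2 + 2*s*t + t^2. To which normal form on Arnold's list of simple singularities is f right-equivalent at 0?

A4

The Hessian of f at 0 has rank 2. Corank 1: A-series; mu = 4 gives A_4.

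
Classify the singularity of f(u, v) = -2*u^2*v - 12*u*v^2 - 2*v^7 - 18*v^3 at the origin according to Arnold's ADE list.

D_{8}

The Hessian of f at 0 has rank 0. Corank 2; j^3 = -2*v*(u + 3*v)^2 has shape L^2 M (L != M), so D-series; mu = 8 gives D_8.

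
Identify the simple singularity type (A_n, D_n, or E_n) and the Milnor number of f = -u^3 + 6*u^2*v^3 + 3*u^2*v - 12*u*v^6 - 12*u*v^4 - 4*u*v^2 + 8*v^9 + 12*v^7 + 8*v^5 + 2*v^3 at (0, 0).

Type D4, Milnor number mu = 4.

The Hessian of f at 0 has rank 0. Corank 2; j^3 = -(u - v)*(u^2 - 2*u*v + 2*v^2) splits into three distinct lines over C (the quadratic factor has nonzero discriminant), so D_4.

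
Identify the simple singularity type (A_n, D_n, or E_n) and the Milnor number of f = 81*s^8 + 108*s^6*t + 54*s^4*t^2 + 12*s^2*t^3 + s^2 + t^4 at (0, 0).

Type A_{3}, Milnor number mu = 3.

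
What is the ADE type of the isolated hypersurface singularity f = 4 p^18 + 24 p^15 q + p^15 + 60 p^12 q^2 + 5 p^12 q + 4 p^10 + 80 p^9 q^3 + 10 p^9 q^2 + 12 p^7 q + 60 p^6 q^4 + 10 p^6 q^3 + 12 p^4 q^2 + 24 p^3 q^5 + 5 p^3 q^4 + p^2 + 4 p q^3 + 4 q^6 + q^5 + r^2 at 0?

The Hessian of f at 0 is [[2, 0, 0], [0, 0, 0], [0, 0, 2]] with rank 2, so corank 1. A Groebner basis of the Jacobian ideal J(f) in C{p,q,r} is {p/2 + q^3, p^2, p*q, r}; counting standard monomials gives mu = 4. Corank 1: A-series; mu = 4 gives A_4.

A_4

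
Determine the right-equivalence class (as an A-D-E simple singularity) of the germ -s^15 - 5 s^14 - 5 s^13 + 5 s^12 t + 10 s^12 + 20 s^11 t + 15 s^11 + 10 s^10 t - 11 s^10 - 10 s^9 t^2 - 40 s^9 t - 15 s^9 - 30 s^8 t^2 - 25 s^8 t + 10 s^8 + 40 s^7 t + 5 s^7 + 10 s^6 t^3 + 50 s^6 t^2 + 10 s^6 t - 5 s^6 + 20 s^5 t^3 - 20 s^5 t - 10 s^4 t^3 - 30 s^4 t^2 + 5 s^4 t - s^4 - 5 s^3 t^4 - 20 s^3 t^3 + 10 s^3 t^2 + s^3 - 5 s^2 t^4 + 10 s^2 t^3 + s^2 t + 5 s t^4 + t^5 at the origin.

The Hessian of f at 0 is [[0, 0], [0, 0]] with rank 0, so corank 2. A Groebner basis of the Jacobian ideal J(f) in C{s,t} is {-s*t/5 + t^4, s*t^2, s^2 + s*t}; counting standard monomials gives mu = 6. Corank 2; j^3 = s^2*(s + t) has shape L^2 M (L != M), so D-series; mu = 6 gives D_6.

D_6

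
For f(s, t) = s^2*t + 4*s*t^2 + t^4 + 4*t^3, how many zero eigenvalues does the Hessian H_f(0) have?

Hessian at 0 has rank 0.

2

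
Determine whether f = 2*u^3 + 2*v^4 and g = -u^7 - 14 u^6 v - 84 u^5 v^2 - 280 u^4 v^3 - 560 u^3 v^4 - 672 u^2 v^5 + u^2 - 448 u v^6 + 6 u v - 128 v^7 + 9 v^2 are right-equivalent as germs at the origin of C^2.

The Hessian of f at 0 is [[0, 0], [0, 0]] with rank 0, so corank 2. A Groebner basis of the Jacobian ideal J(f) in C{u,v} is {v^3, u^2}; counting standard monomials gives mu = 6. Corank 2; j^3 = 2*u^3 is a perfect cube, so E-series; the 4-jet and mu = 6 give E_6. The Hessian of g at 0 is [[2, 6], [6, 18]] with rank 1, so corank 1. A Groebner basis of the Jacobian ideal J(g) in C{u,v} is {v^6, u + 3*v}; counting standard monomials gives mu = 6. Corank 1: A-series; mu = 6 gives A_6. f is E_6 but g is A_6, hence not right-equivalent.

No.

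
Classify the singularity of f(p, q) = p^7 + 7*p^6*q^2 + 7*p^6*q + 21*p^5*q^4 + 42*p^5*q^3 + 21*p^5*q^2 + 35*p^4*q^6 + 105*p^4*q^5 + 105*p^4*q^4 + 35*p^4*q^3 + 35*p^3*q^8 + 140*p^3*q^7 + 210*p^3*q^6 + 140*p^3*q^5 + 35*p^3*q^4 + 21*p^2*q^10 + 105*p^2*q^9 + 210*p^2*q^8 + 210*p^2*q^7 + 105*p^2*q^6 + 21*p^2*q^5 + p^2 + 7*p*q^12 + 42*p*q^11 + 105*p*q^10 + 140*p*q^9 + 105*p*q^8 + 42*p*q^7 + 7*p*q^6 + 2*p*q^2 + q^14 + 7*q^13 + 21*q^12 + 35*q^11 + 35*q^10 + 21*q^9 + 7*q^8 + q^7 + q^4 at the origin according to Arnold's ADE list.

The Hessian of f at 0 has rank 1. Corank 1: A-series; mu = 6 gives A_6.

A_{6}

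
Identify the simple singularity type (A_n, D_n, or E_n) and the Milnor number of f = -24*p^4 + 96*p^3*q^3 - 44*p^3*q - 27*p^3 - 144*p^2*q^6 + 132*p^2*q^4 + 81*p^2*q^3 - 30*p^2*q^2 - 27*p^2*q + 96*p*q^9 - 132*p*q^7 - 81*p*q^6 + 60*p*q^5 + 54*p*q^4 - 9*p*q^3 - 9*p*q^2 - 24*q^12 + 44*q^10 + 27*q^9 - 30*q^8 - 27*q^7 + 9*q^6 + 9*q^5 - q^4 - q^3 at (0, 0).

Type E_7, Milnor number mu = 7.

The Hessian of f at 0 is [[0, 0], [0, 0]] with rank 0, so corank 2. A Groebner basis of the Jacobian ideal J(f) in C{p,q} is {19683*p^2/4 + 6561*p*q/2 + q^4 + 27*q^3/4 + 2187*q^2/4, p^3 + 135*p^2/4 + 45*p*q/2 + q^3/12 + 15*q^2/4, p^2*q - 243*p^2/4 - 81*p*q/2 - 7*q^3/36 - 27*q^2/4, 81*p^2 + p*q^2 + 54*p*q + 4*q^3/9 + 9*q^2}; counting standard monomials gives mu = 7. Corank 2; j^3 = -(3*p + q)^3 is a perfect cube, so E-series; the 4-jet and mu = 7 give E_7.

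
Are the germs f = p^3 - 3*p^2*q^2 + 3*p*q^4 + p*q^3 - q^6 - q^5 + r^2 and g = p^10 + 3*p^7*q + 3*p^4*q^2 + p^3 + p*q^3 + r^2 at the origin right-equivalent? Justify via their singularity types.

Yes.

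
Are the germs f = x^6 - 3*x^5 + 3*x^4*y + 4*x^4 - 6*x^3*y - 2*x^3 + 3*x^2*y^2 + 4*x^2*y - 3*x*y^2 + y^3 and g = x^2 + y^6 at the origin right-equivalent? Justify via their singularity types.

The Hessian of f at 0 has rank 0. Corank 2; j^3 = -(x - y)*(2*x^2 - 2*x*y + y^2) splits into three distinct lines over C (the quadratic factor has nonzero discriminant), so D_4. The Hessian of g at 0 has rank 1. Corank 1: A-series; mu = 5 gives A_5. f is D_4 but g is A_5, hence not right-equivalent.

No.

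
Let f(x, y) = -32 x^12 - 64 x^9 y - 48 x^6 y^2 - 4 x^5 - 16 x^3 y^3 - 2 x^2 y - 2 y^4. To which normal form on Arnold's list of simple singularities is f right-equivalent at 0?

D_5

The Hessian of f at 0 is [[0, 0], [0, 0]] with rank 0, so corank 2. A Groebner basis of the Jacobian ideal J(f) in C{x,y} is {x^3, x^2/4 + y^3, x*y}; counting standard monomials gives mu = 5. Corank 2; j^3 = -2*x^2*y has shape L^2 M (L != M), so D-series; mu = 5 gives D_5.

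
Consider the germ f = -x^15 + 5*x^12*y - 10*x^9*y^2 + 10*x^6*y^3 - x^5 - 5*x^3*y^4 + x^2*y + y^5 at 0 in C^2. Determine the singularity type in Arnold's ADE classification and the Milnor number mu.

Type D6, Milnor number mu = 6.

The Hessian of f at 0 is [[0, 0], [0, 0]] with rank 0, so corank 2. A Groebner basis of the Jacobian ideal J(f) in C{x,y} is {x^2/5 + y^4, x^3, x*y}; counting standard monomials gives mu = 6. Corank 2; j^3 = x^2*y has shape L^2 M (L != M), so D-series; mu = 6 gives D_6.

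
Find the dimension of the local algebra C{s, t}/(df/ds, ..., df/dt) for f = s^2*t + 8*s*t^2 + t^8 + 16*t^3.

The Hessian of f at 0 is [[0, 0], [0, 0]] with rank 0, so corank 2. A Groebner basis of the Jacobian ideal J(f) in C{s,t} is {s^2/8 + t^7 - 2*t^2, s^3 + 64*t^3, s*t + 4*t^2}; counting standard monomials gives mu = 9. Corank 2; j^3 = t*(s + 4*t)^2 has shape L^2 M (L != M), so D-series; mu = 9 gives D_9.

9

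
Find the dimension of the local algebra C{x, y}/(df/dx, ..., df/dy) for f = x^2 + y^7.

The Hessian of f at 0 has rank 1. Corank 1: A-series; mu = 6 gives A_6.

6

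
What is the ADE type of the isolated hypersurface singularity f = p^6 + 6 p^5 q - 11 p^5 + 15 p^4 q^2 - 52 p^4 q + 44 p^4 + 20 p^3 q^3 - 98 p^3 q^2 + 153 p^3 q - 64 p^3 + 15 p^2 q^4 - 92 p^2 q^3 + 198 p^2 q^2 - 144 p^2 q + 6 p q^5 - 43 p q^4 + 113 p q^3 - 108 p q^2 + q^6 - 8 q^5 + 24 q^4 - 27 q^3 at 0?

The Hessian of f at 0 has rank 0. Corank 2; j^3 = -(4*p + 3*q)^3 is a perfect cube, so E-series; the 4-jet and mu = 7 give E_7.

E_7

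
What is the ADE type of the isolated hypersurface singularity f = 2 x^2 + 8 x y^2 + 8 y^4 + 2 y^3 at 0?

A_{2}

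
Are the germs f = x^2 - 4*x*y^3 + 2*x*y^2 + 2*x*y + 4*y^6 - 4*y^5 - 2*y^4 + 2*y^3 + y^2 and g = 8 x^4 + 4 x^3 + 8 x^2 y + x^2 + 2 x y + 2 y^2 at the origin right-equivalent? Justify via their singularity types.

No.

The Hessian of f at 0 is [[2, 2], [2, 2]] with rank 1, so corank 1. A Groebner basis of the Jacobian ideal J(f) in C{x,y} is {x^2 + x + y, x*y - x - y, x + y^2 + y}; counting standard monomials gives mu = 3. Corank 1: A-series; mu = 3 gives A_3. The Hessian of g at 0 is [[2, 2], [2, 4]] with rank 2, so corank 0. A Groebner basis of the Jacobian ideal J(g) in C{x,y} is {x, y}; counting standard monomials gives mu = 1. Corank 0: nondegenerate Morse point, so A_1. f is A_3 but g is A_1, hence not right-equivalent.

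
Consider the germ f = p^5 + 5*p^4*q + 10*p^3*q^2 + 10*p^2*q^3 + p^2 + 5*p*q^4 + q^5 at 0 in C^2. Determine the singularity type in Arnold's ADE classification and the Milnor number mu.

Type A4, Milnor number mu = 4.

The Hessian of f at 0 is [[2, 0], [0, 0]] with rank 1, so corank 1. A Groebner basis of the Jacobian ideal J(f) in C{p,q} is {q^4, p}; counting standard monomials gives mu = 4. Corank 1: A-series; mu = 4 gives A_4.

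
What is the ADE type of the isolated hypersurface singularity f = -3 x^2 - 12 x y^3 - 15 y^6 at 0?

A_{5}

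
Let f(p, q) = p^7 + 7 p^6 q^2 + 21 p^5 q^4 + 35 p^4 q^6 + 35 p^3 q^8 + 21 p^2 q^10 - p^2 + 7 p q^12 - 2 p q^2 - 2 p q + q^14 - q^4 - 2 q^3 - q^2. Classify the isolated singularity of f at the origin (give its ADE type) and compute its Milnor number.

Type A_6, Milnor number mu = 6.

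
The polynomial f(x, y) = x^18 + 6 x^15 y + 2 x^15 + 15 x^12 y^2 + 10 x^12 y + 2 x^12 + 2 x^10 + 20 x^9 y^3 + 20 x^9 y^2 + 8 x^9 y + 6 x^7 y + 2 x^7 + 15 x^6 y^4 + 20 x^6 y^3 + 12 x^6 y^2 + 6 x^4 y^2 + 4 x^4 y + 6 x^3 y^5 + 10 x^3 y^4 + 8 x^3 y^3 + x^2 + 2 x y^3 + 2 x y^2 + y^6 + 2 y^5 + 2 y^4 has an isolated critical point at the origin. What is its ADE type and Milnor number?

Type A_{3}, Milnor number mu = 3.

The Hessian of f at 0 is [[2, 0], [0, 0]] with rank 1, so corank 1. A Groebner basis of the Jacobian ideal J(f) in C{x,y} is {x^2, x*y, x + y^2}; counting standard monomials gives mu = 3. Corank 1: A-series; mu = 3 gives A_3.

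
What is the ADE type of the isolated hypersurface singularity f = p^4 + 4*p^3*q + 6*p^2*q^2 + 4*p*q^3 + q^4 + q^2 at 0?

The Hessian of f at 0 is [[0, 0], [0, 2]] with rank 1, so corank 1. A Groebner basis of the Jacobian ideal J(f) in C{p,q} is {p^3, q}; counting standard monomials gives mu = 3. Corank 1: A-series; mu = 3 gives A_3.

A3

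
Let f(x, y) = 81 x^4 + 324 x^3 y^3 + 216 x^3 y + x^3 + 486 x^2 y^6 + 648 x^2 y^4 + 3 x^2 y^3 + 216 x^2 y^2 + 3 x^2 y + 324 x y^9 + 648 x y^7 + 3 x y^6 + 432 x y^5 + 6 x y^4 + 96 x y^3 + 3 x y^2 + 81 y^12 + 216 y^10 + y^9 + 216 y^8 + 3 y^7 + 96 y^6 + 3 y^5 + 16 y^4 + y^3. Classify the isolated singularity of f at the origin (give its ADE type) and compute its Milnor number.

The Hessian of f at 0 is [[0, 0], [0, 0]] with rank 0, so corank 2. A Groebner basis of the Jacobian ideal J(f) in C{x,y} is {y^4, x*y^2 + 8*y^3/9, x^2 + 2*x*y + y^2}; counting standard monomials gives mu = 6. Corank 2; j^3 = (x + y)^3 is a perfect cube, so E-series; the 4-jet and mu = 6 give E_6.

Type E_{6}, Milnor number mu = 6.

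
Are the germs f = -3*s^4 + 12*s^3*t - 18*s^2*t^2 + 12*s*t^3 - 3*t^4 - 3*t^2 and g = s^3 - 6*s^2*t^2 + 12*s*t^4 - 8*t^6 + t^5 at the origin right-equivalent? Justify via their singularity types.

No.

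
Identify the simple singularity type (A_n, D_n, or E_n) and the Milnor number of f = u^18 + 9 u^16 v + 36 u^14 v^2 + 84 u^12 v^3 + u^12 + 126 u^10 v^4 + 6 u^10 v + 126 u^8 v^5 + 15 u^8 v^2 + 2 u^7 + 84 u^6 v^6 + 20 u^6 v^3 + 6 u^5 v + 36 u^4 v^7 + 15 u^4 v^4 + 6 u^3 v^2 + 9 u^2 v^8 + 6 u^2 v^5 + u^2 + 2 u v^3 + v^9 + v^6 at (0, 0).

The Hessian of f at 0 has rank 1. Corank 1: A-series; mu = 8 gives A_8.

Type A8, Milnor number mu = 8.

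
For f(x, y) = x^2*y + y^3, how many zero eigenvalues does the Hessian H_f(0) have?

2

The Hessian at 0 is [[0, 0], [0, 0]] of rank 0; hence corank 2.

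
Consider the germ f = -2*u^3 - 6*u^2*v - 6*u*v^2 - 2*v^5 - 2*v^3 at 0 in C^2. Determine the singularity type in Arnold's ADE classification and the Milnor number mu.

Type E8, Milnor number mu = 8.

The Hessian of f at 0 has rank 0. Corank 2; j^3 = -2*(u + v)^3 is a perfect cube, so E-series; the 5-jet and mu = 8 give E_8.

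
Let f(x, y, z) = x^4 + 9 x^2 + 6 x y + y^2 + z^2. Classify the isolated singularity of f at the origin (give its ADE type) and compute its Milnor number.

The Hessian of f at 0 has rank 2. Corank 1: A-series; mu = 3 gives A_3.

Type A3, Milnor number mu = 3.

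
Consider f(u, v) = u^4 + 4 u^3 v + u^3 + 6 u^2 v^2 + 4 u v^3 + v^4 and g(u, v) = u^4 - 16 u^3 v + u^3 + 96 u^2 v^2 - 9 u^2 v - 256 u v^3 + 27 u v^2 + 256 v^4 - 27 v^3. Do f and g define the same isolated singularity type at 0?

Yes.

The Hessian of f at 0 is [[0, 0], [0, 0]] with rank 0, so corank 2. A Groebner basis of the Jacobian ideal J(f) in C{u,v} is {v^4, u*v^2 + v^3/3, u^2}; counting standard monomials gives mu = 6. Corank 2; j^3 = u^3 is a perfect cube, so E-series; the 4-jet and mu = 6 give E_6. The Hessian of g at 0 is [[0, 0], [0, 0]] with rank 0, so corank 2. A Groebner basis of the Jacobian ideal J(g) in C{u,v} is {v^4, u*v^2 - 10*v^3/3, u^2 - 6*u*v + 9*v^2}; counting standard monomials gives mu = 6. Corank 2; j^3 = (u - 3*v)^3 is a perfect cube, so E-series; the 4-jet and mu = 6 give E_6. Both have type E_6, hence right-equivalent.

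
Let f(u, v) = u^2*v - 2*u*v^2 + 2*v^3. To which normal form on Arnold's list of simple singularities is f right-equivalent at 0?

D4

The Hessian of f at 0 has rank 0. Corank 2; j^3 = v*(u^2 - 2*u*v + 2*v^2) splits into three distinct lines over C (the quadratic factor has nonzero discriminant), so D_4.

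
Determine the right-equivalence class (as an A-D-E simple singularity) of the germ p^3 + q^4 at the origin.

The Hessian of f at 0 has rank 0. Corank 2; j^3 = p^3 is a perfect cube, so E-series; the 4-jet and mu = 6 give E_6.

E6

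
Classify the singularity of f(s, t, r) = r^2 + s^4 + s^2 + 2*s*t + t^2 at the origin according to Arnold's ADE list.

The Hessian of f at 0 is [[2, 2, 0], [2, 2, 0], [0, 0, 2]] with rank 2, so corank 1. A Groebner basis of the Jacobian ideal J(f) in C{s,t,r} is {t^3, s + t, r}; counting standard monomials gives mu = 3. Corank 1: A-series; mu = 3 gives A_3.

A_3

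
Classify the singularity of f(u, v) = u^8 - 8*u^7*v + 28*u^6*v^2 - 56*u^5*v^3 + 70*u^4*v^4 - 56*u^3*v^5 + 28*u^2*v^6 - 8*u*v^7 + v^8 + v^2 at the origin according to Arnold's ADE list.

A_{7}

The Hessian of f at 0 is [[0, 0], [0, 2]] with rank 1, so corank 1. A Groebner basis of the Jacobian ideal J(f) in C{u,v} is {u^7, v}; counting standard monomials gives mu = 7. Corank 1: A-series; mu = 7 gives A_7.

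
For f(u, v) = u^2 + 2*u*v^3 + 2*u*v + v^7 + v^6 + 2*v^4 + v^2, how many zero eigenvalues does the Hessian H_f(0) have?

1

Hessian at 0 has rank 1.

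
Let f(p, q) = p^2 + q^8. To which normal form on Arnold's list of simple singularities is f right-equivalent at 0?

A_{7}

The Hessian of f at 0 is [[2, 0], [0, 0]] with rank 1, so corank 1. A Groebner basis of the Jacobian ideal J(f) in C{p,q} is {q^7, p}; counting standard monomials gives mu = 7. Corank 1: A-series; mu = 7 gives A_7.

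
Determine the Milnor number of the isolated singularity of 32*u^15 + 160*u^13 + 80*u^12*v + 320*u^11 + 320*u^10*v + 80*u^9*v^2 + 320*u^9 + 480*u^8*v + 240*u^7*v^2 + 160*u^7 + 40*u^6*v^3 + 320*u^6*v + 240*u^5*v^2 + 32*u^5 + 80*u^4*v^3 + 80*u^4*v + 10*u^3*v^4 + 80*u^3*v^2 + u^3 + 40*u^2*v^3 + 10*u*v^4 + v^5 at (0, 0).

8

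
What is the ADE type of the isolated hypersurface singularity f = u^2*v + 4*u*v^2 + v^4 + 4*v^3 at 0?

The Hessian of f at 0 has rank 0. Corank 2; j^3 = v*(u + 2*v)^2 has shape L^2 M (L != M), so D-series; mu = 5 gives D_5.

D_{5}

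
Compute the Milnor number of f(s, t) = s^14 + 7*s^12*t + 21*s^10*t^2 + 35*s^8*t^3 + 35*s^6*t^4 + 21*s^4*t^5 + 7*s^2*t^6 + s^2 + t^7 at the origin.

The Hessian of f at 0 has rank 1. Corank 1: A-series; mu = 6 gives A_6.

6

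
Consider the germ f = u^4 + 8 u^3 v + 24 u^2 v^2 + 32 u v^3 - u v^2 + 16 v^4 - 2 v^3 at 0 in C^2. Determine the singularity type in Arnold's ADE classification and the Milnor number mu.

The Hessian of f at 0 has rank 0. Corank 2; j^3 = -v^2*(u + 2*v) has shape L^2 M (L != M), so D-series; mu = 5 gives D_5.

Type D_{5}, Milnor number mu = 5.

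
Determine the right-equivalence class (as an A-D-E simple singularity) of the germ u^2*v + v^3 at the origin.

D_4

The Hessian of f at 0 has rank 0. Corank 2; j^3 = v*(u^2 + v^2) splits into three distinct lines over C (the quadratic factor has nonzero discriminant), so D_4.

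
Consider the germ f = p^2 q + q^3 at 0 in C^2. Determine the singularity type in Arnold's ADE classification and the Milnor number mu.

The Hessian of f at 0 is [[0, 0], [0, 0]] with rank 0, so corank 2. A Groebner basis of the Jacobian ideal J(f) in C{p,q} is {q^3, p^2 + 3*q^2, p*q}; counting standard monomials gives mu = 4. Corank 2; j^3 = q*(p^2 + q^2) splits into three distinct lines over C (the quadratic factor has nonzero discriminant), so D_4.

Type D4, Milnor number mu = 4.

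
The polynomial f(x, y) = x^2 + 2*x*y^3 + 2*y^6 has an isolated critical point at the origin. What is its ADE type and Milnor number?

Type A5, Milnor number mu = 5.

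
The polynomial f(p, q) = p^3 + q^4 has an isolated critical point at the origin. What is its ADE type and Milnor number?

The Hessian of f at 0 is [[0, 0], [0, 0]] with rank 0, so corank 2. A Groebner basis of the Jacobian ideal J(f) in C{p,q} is {q^3, p^2}; counting standard monomials gives mu = 6. Corank 2; j^3 = p^3 is a perfect cube, so E-series; the 4-jet and mu = 6 give E_6.

Type E_{6}, Milnor number mu = 6.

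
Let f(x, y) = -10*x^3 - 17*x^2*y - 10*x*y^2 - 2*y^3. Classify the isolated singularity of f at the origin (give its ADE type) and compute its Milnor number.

The Hessian of f at 0 has rank 0. Corank 2; j^3 = -(2*x + y)*(5*x^2 + 6*x*y + 2*y^2) splits into three distinct lines over C (the quadratic factor has nonzero discriminant), so D_4.

Type D_{4}, Milnor number mu = 4.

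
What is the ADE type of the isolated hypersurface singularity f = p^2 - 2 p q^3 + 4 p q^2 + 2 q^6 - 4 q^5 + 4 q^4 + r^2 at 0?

The Hessian of f at 0 is [[2, 0, 0], [0, 0, 0], [0, 0, 2]] with rank 2, so corank 1. A Groebner basis of the Jacobian ideal J(f) in C{p,q,r} is {p*q^2 + 2*p*q + 4*p + 8*q^2, -p + q^3 - 2*q^2, p^2 - 4*p*q - 8*p - 16*q^2, r}; counting standard monomials gives mu = 5. Corank 1: A-series; mu = 5 gives A_5.

A_{5}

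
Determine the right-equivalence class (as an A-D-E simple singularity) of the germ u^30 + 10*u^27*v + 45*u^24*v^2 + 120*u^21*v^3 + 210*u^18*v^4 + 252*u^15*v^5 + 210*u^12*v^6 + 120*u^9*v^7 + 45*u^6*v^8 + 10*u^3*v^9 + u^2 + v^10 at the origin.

The Hessian of f at 0 is [[2, 0], [0, 0]] with rank 1, so corank 1. A Groebner basis of the Jacobian ideal J(f) in C{u,v} is {v^9, u}; counting standard monomials gives mu = 9. Corank 1: A-series; mu = 9 gives A_9.

A_9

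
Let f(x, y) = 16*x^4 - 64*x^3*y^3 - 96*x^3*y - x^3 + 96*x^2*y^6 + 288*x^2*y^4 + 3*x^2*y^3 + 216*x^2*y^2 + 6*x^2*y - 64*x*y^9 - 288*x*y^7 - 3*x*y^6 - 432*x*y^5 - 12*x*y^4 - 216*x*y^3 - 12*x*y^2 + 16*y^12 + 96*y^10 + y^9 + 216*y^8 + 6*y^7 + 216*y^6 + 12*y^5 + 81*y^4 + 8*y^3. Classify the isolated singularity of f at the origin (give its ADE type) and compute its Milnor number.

Type E6, Milnor number mu = 6.

The Hessian of f at 0 is [[0, 0], [0, 0]] with rank 0, so corank 2. A Groebner basis of the Jacobian ideal J(f) in C{x,y} is {y^4, x*y^2 - 11*y^3/6, x^2 - 4*x*y + 4*y^2}; counting standard monomials gives mu = 6. Corank 2; j^3 = -(x - 2*y)^3 is a perfect cube, so E-series; the 4-jet and mu = 6 give E_6.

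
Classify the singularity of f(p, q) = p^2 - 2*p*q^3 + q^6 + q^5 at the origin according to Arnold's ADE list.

A_4

The Hessian of f at 0 is [[2, 0], [0, 0]] with rank 1, so corank 1. A Groebner basis of the Jacobian ideal J(f) in C{p,q} is {-p + q^3, p^2, p*q}; counting standard monomials gives mu = 4. Corank 1: A-series; mu = 4 gives A_4.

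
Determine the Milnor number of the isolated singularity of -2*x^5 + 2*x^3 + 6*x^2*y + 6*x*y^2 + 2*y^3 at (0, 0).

8

The Hessian of f at 0 has rank 0. Corank 2; j^3 = 2*(x + y)^3 is a perfect cube, so E-series; the 5-jet and mu = 8 give E_8.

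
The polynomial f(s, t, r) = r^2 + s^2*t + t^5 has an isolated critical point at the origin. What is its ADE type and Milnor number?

The Hessian of f at 0 has rank 1. Corank 2; j^3 = s^2*t has shape L^2 M (L != M), so D-series; mu = 6 gives D_6.

Type D6, Milnor number mu = 6.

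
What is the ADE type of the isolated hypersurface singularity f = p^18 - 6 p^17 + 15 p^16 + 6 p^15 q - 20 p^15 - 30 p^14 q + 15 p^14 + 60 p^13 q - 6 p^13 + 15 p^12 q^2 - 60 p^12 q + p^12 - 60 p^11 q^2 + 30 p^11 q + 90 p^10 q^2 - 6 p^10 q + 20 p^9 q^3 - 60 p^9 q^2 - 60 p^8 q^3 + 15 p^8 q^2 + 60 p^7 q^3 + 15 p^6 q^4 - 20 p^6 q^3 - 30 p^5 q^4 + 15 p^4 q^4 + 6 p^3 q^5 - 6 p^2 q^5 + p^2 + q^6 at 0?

The Hessian of f at 0 has rank 1. Corank 1: A-series; mu = 5 gives A_5.

A5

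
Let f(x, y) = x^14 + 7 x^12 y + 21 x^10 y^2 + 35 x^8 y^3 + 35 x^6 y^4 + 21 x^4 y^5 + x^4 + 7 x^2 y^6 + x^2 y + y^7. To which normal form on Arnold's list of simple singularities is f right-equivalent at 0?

The Hessian of f at 0 is [[0, 0], [0, 0]] with rank 0, so corank 2. A Groebner basis of the Jacobian ideal J(f) in C{x,y} is {x^2/7 + y^6, x^3, x*y}; counting standard monomials gives mu = 8. Corank 2; j^3 = x^2*y has shape L^2 M (L != M), so D-series; mu = 8 gives D_8.

D8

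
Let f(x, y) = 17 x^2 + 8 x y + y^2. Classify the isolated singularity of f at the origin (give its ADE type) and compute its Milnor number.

Type A_{1}, Milnor number mu = 1.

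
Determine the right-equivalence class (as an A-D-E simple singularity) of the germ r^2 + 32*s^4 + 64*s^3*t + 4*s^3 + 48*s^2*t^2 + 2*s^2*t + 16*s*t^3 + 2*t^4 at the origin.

D_5

The Hessian of f at 0 is [[0, 0, 0], [0, 0, 0], [0, 0, 2]] with rank 1, so corank 2. A Groebner basis of the Jacobian ideal J(f) in C{s,t,r} is {s*t^2, -s*t/8 + t^3, s^2 + s*t/2, r}; counting standard monomials gives mu = 5. Corank 2; j^3 = 2*s^2*(2*s + t) has shape L^2 M (L != M), so D-series; mu = 5 gives D_5.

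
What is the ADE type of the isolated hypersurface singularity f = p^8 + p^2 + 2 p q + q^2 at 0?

The Hessian of f at 0 is [[2, 2], [2, 2]] with rank 1, so corank 1. A Groebner basis of the Jacobian ideal J(f) in C{p,q} is {q^7, p + q}; counting standard monomials gives mu = 7. Corank 1: A-series; mu = 7 gives A_7.

A_7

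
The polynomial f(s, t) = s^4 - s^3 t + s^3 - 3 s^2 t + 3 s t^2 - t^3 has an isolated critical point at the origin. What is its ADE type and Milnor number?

Type E_7, Milnor number mu = 7.

The Hessian of f at 0 has rank 0. Corank 2; j^3 = (s - t)^3 is a perfect cube, so E-series; the 4-jet and mu = 7 give E_7.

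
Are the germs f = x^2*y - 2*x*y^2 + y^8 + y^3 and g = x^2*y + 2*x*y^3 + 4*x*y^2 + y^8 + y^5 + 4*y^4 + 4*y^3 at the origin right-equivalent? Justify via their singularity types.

The Hessian of f at 0 is [[0, 0], [0, 0]] with rank 0, so corank 2. A Groebner basis of the Jacobian ideal J(f) in C{x,y} is {x^2/8 + y^7 - y^2/8, x^3 - y^3, x*y - y^2}; counting standard monomials gives mu = 9. Corank 2; j^3 = y*(x - y)^2 has shape L^2 M (L != M), so D-series; mu = 9 gives D_9. The Hessian of g at 0 is [[0, 0], [0, 0]] with rank 0, so corank 2. A Groebner basis of the Jacobian ideal J(g) in C{x,y} is {x^4 + 24*x^3 + 112*x^2*y + x^2 + 177*x*y^2 - 94*x*y - 192*y^2, x^3*y - 6*x^3 - 24*x^2*y - x^2/8 - 257*x*y^2/8 + 63*x*y/4 + 32*y^2, x^3 + x^2*y^2 + 2*x^2*y, x*y + y^3 + 2*y^2}; counting standard monomials gives mu = 9. Corank 2; j^3 = y*(x + 2*y)^2 has shape L^2 M (L != M), so D-series; mu = 9 gives D_9. Both have type D_9, hence right-equivalent.

Yes.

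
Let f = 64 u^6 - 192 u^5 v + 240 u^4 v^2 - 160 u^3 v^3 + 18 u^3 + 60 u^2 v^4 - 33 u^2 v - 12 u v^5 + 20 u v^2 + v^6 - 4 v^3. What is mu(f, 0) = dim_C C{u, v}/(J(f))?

The Hessian of f at 0 has rank 0. Corank 2; j^3 = (2*u - v)*(3*u - 2*v)^2 has shape L^2 M (L != M), so D-series; mu = 7 gives D_7.

7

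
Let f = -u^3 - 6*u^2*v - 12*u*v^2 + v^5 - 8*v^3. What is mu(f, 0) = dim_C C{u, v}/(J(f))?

8

The Hessian of f at 0 is [[0, 0], [0, 0]] with rank 0, so corank 2. A Groebner basis of the Jacobian ideal J(f) in C{u,v} is {v^4, u^2 + 4*u*v + 4*v^2}; counting standard monomials gives mu = 8. Corank 2; j^3 = -(u + 2*v)^3 is a perfect cube, so E-series; the 5-jet and mu = 8 give E_8.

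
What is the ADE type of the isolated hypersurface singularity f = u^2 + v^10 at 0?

The Hessian of f at 0 has rank 1. Corank 1: A-series; mu = 9 gives A_9.

A_{9}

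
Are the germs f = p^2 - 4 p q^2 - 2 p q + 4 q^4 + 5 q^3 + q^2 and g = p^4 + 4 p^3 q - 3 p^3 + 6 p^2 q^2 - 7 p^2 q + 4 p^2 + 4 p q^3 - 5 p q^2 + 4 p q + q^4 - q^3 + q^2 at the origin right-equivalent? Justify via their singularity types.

Yes.

The Hessian of f at 0 is [[2, -2], [-2, 2]] with rank 1, so corank 1. A Groebner basis of the Jacobian ideal J(f) in C{p,q} is {q^2, p - q}; counting standard monomials gives mu = 2. Corank 1: A-series; mu = 2 gives A_2. The Hessian of g at 0 is [[8, 4], [4, 2]] with rank 1, so corank 1. A Groebner basis of the Jacobian ideal J(g) in C{p,q} is {q^2, p + q/2}; counting standard monomials gives mu = 2. Corank 1: A-series; mu = 2 gives A_2. Both have type A_2, hence right-equivalent.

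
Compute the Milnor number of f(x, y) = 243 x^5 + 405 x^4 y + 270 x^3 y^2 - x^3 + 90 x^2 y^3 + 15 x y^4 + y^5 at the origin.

8

The Hessian of f at 0 has rank 0. Corank 2; j^3 = -x^3 is a perfect cube, so E-series; the 5-jet and mu = 8 give E_8.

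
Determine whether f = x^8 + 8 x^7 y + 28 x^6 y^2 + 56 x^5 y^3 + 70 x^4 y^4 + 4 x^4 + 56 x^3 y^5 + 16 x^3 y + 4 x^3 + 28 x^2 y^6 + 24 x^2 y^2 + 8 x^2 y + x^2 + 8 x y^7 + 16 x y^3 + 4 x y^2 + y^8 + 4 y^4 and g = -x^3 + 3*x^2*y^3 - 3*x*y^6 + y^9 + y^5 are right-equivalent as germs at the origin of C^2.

The Hessian of f at 0 is [[2, 0], [0, 0]] with rank 1, so corank 1. A Groebner basis of the Jacobian ideal J(f) in C{x,y} is {x*y^3 - 4*x*y^2 - 9*x*y/4 - x/4 - 5*y^3/2 - y^2/2, 7*x*y^2 + 7*x*y/2 + 3*x/8 + y^4 + 4*y^3 + 3*y^2/4, x^2 + 2*x*y + x/2 + y^2}; counting standard monomials gives mu = 7. Corank 1: A-series; mu = 7 gives A_7. The Hessian of g at 0 is [[0, 0], [0, 0]] with rank 0, so corank 2. A Groebner basis of the Jacobian ideal J(g) in C{x,y} is {-x^2/2 + x*y^3, y^4, x^3, x^2*y}; counting standard monomials gives mu = 8. Corank 2; j^3 = -x^3 is a perfect cube, so E-series; the 5-jet and mu = 8 give E_8. f is A_7 but g is E_8, hence not right-equivalent.

No.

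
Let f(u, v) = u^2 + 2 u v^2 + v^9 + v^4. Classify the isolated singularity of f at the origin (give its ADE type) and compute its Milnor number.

Type A_{8}, Milnor number mu = 8.

The Hessian of f at 0 is [[2, 0], [0, 0]] with rank 1, so corank 1. A Groebner basis of the Jacobian ideal J(f) in C{u,v} is {u^4, u + v^2}; counting standard monomials gives mu = 8. Corank 1: A-series; mu = 8 gives A_8.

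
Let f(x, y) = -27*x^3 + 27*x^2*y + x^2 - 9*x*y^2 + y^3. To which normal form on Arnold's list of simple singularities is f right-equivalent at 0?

The Hessian of f at 0 has rank 1. Corank 1: A-series; mu = 2 gives A_2.

A_2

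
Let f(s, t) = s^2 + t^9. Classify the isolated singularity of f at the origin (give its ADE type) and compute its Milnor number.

Type A8, Milnor number mu = 8.

The Hessian of f at 0 has rank 1. Corank 1: A-series; mu = 8 gives A_8.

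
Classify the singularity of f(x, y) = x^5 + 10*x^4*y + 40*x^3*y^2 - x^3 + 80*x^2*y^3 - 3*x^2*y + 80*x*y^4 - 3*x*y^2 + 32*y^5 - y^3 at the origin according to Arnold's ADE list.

E_8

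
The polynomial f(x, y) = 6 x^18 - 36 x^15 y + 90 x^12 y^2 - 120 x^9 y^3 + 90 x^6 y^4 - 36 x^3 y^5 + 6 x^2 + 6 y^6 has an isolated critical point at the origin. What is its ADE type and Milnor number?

Type A5, Milnor number mu = 5.

The Hessian of f at 0 has rank 1. Corank 1: A-series; mu = 5 gives A_5.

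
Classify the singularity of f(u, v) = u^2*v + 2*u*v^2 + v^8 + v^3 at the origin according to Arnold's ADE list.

The Hessian of f at 0 has rank 0. Corank 2; j^3 = v*(u + v)^2 has shape L^2 M (L != M), so D-series; mu = 9 gives D_9.

D9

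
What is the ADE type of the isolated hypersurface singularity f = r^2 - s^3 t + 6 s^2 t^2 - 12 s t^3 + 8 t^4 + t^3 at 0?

E7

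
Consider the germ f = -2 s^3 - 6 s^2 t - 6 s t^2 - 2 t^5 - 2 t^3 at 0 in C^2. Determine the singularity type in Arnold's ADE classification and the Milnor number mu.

The Hessian of f at 0 is [[0, 0], [0, 0]] with rank 0, so corank 2. A Groebner basis of the Jacobian ideal J(f) in C{s,t} is {t^4, s^2 + 2*s*t + t^2}; counting standard monomials gives mu = 8. Corank 2; j^3 = -2*(s + t)^3 is a perfect cube, so E-series; the 5-jet and mu = 8 give E_8.

Type E8, Milnor number mu = 8.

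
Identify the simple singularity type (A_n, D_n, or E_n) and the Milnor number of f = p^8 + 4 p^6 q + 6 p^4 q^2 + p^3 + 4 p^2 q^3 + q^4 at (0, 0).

Type E_{6}, Milnor number mu = 6.

The Hessian of f at 0 is [[0, 0], [0, 0]] with rank 0, so corank 2. A Groebner basis of the Jacobian ideal J(f) in C{p,q} is {q^3, p^2}; counting standard monomials gives mu = 6. Corank 2; j^3 = p^3 is a perfect cube, so E-series; the 4-jet and mu = 6 give E_6.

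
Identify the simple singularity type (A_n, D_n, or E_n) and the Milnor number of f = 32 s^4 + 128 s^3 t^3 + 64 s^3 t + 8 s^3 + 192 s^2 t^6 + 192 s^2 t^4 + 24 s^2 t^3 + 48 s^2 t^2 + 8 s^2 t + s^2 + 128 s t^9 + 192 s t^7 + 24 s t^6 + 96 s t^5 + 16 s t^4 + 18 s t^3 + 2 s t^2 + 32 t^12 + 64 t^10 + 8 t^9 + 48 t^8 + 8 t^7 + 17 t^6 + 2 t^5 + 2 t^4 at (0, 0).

Type A_3, Milnor number mu = 3.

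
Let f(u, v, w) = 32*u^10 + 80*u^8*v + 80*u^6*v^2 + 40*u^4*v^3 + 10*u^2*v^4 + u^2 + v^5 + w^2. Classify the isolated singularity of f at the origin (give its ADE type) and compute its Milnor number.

Type A_{4}, Milnor number mu = 4.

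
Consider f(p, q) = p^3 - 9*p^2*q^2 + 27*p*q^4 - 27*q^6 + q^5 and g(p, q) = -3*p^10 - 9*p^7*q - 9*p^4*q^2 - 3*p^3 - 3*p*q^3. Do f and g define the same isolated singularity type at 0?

The Hessian of f at 0 has rank 0. Corank 2; j^3 = p^3 is a perfect cube, so E-series; the 5-jet and mu = 8 give E_8. The Hessian of g at 0 has rank 0. Corank 2; j^3 = -3*p^3 is a perfect cube, so E-series; the 4-jet and mu = 7 give E_7. f is E_8 but g is E_7, hence not right-equivalent.

No.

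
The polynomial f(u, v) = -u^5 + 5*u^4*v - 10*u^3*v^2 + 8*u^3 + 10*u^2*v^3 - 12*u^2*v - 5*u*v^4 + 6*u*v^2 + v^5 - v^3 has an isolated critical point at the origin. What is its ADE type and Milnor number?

Type E_8, Milnor number mu = 8.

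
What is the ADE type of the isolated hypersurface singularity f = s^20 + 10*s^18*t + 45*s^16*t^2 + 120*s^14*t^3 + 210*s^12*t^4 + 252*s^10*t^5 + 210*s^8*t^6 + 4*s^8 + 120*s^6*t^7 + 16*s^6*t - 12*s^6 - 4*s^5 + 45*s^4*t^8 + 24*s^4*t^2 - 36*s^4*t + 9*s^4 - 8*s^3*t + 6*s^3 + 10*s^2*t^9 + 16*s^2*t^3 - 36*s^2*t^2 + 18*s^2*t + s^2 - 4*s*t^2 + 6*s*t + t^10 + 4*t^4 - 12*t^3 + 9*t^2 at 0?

The Hessian of f at 0 has rank 1. Corank 1: A-series; mu = 9 gives A_9.

A_9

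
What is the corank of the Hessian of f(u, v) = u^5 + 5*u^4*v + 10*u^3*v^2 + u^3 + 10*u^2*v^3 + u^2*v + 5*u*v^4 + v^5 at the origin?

2

The Hessian at 0 is [[0, 0], [0, 0]] of rank 0; hence corank 2.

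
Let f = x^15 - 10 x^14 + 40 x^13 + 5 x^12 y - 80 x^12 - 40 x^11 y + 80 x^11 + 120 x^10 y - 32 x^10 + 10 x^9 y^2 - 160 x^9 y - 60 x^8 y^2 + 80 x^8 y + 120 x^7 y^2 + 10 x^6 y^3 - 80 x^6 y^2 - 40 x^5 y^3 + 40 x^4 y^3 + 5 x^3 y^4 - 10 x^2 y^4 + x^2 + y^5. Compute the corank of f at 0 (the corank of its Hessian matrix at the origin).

1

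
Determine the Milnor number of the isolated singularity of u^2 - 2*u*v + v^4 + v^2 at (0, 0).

3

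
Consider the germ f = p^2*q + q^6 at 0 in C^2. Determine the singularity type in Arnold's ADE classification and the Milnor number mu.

Type D_7, Milnor number mu = 7.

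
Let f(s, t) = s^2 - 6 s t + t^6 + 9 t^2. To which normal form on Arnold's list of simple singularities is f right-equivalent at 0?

A_5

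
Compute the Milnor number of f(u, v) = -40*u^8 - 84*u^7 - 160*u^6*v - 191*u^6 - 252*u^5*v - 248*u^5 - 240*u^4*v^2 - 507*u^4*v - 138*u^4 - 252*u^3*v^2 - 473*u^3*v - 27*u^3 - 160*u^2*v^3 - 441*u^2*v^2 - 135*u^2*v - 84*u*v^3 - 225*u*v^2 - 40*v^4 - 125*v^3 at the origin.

The Hessian of f at 0 has rank 0. Corank 2; j^3 = -(3*u + 5*v)^3 is a perfect cube, so E-series; the 4-jet and mu = 7 give E_7.

7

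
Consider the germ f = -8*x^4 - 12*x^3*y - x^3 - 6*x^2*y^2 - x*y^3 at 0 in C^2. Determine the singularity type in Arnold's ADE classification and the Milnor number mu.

Type E7, Milnor number mu = 7.

The Hessian of f at 0 has rank 0. Corank 2; j^3 = -x^3 is a perfect cube, so E-series; the 4-jet and mu = 7 give E_7.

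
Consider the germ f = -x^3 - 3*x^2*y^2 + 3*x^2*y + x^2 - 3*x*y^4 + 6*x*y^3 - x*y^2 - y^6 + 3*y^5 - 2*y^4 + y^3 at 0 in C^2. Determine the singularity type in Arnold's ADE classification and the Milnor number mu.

The Hessian of f at 0 has rank 1. Corank 1: A-series; mu = 2 gives A_2.

Type A_2, Milnor number mu = 2.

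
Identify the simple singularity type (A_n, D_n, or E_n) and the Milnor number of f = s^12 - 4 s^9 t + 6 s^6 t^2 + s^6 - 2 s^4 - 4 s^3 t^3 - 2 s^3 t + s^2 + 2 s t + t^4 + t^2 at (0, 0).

Type A3, Milnor number mu = 3.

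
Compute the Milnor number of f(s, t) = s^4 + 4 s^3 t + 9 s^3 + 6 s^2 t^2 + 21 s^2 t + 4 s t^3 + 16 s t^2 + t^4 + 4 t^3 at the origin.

5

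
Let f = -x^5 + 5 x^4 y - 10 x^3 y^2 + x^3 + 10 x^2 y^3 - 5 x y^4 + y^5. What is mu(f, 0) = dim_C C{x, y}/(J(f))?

8

The Hessian of f at 0 is [[0, 0], [0, 0]] with rank 0, so corank 2. A Groebner basis of the Jacobian ideal J(f) in C{x,y} is {y^5, x*y^3 - y^4/4, x^2}; counting standard monomials gives mu = 8. Corank 2; j^3 = x^3 is a perfect cube, so E-series; the 5-jet and mu = 8 give E_8.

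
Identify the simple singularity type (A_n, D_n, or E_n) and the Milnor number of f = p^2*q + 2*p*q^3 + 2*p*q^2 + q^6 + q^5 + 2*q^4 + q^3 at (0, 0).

Type D7, Milnor number mu = 7.

The Hessian of f at 0 is [[0, 0], [0, 0]] with rank 0, so corank 2. A Groebner basis of the Jacobian ideal J(f) in C{p,q} is {p^3 - p^2/2 - 7*p*q^2/2 + 3*p*q/2 + 2*q^2, p^2*q + p^2/6 + 13*p*q^2/6 - 5*p*q/6 - q^2, p*q + q^3 + q^2}; counting standard monomials gives mu = 7. Corank 2; j^3 = q*(p + q)^2 has shape L^2 M (L != M), so D-series; mu = 7 gives D_7.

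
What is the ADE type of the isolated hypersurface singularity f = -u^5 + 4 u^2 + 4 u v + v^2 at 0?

A_{4}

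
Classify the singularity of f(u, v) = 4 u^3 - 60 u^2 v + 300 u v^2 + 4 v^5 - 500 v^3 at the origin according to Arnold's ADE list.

The Hessian of f at 0 has rank 0. Corank 2; j^3 = 4*(u - 5*v)^3 is a perfect cube, so E-series; the 5-jet and mu = 8 give E_8.

E8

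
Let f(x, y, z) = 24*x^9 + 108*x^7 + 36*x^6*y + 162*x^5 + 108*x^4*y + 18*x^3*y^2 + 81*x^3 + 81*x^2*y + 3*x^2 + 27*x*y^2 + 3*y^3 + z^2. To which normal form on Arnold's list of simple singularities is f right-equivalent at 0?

A_{2}

The Hessian of f at 0 has rank 2. Corank 1: A-series; mu = 2 gives A_2.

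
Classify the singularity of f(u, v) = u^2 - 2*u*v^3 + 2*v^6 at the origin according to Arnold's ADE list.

A5

The Hessian of f at 0 has rank 1. Corank 1: A-series; mu = 5 gives A_5.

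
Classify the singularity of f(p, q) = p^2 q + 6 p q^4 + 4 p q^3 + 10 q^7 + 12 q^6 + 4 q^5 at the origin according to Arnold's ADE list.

The Hessian of f at 0 has rank 0. Corank 2; j^3 = p^2*q has shape L^2 M (L != M), so D-series; mu = 8 gives D_8.

D_8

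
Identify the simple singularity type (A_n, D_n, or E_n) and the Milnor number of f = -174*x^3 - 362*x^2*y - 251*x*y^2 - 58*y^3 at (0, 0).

Type D4, Milnor number mu = 4.

The Hessian of f at 0 is [[0, 0], [0, 0]] with rank 0, so corank 2. A Groebner basis of the Jacobian ideal J(f) in C{x,y} is {y^3, x^2 - 13*y^2/22, x*y + 17*y^2/22}; counting standard monomials gives mu = 4. Corank 2; j^3 = -(3*x + 2*y)*(58*x^2 + 82*x*y + 29*y^2) splits into three distinct lines over C (the quadratic factor has nonzero discriminant), so D_4.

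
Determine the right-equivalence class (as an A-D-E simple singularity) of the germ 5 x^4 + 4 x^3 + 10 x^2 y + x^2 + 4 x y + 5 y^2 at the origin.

The Hessian of f at 0 is [[2, 4], [4, 10]] with rank 2, so corank 0. A Groebner basis of the Jacobian ideal J(f) in C{x,y} is {x, y}; counting standard monomials gives mu = 1. Corank 0: nondegenerate Morse point, so A_1.

A1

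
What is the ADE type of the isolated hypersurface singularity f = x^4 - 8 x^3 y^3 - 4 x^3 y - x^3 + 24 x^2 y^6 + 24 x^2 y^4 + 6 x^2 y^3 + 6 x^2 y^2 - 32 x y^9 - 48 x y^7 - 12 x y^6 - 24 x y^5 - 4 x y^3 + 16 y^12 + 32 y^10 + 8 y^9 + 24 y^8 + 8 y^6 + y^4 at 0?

The Hessian of f at 0 is [[0, 0], [0, 0]] with rank 0, so corank 2. A Groebner basis of the Jacobian ideal J(f) in C{x,y} is {y^4, x*y^2 - y^3/3, x^2}; counting standard monomials gives mu = 6. Corank 2; j^3 = -x^3 is a perfect cube, so E-series; the 4-jet and mu = 6 give E_6.

E_{6}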